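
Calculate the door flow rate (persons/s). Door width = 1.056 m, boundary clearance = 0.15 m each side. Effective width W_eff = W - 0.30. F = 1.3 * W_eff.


W_eff = 1.056 - 0.30 = 0.756 m
F = 1.3 * 0.756 = 0.98280 persons/s

0.98280 persons/s


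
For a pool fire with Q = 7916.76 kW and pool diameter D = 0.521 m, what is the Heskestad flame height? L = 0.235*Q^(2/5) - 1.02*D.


Q^(2/5) = 36.259
0.235 * Q^(2/5) = 8.5209
1.02 * D = 0.53142
L = 7.9895 m

7.9895 m


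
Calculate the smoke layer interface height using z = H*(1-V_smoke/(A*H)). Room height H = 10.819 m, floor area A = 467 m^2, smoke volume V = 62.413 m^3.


V/(A*H) = 0.012353
1 - 0.012353 = 0.98765
z = 10.819 * 0.98765 = 10.685 m

10.685 m


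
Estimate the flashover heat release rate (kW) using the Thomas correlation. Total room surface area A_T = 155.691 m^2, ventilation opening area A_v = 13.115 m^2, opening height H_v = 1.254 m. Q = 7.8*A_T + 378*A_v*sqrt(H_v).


7.8*A_T = 1214.4
sqrt(H_v) = 1.1198
378*A_v*sqrt(H_v) = 5551.5
Q = 1214.4 + 5551.5 = 6765.9 kW

6765.9 kW


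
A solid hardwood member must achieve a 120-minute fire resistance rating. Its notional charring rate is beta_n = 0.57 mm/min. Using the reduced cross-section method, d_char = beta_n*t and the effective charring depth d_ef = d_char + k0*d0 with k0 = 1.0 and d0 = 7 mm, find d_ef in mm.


d_char = 0.57 * 120 = 68.4 mm
d_ef = 68.4 + 1.0*7 = 75.4 mm

75.4 mm


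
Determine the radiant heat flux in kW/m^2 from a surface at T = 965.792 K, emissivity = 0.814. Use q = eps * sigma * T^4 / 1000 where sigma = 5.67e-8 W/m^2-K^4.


T^4 = 8.7003e+11
q = 0.814 * 5.67e-8 * 8.7003e+11 / 1000 = 40.155 kW/m^2

40.155 kW/m^2


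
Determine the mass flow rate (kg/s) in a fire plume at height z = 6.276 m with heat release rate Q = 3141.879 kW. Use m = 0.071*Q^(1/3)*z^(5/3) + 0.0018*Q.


Q^(1/3) = 14.646
z^(5/3) = 21.354
First term = 0.071 * 14.646 * 21.354 = 22.205
Second term = 0.0018 * 3141.879 = 5.6554
m = 27.861 kg/s

27.861 kg/s


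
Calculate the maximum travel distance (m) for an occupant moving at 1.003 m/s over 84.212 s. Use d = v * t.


d = 1.003 * 84.212 = 84.465 m

84.465 m


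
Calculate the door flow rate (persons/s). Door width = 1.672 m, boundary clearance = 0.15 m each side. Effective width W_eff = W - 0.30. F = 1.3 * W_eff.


W_eff = 1.672 - 0.30 = 1.372 m
F = 1.3 * 1.372 = 1.7836 persons/s

1.7836 persons/s


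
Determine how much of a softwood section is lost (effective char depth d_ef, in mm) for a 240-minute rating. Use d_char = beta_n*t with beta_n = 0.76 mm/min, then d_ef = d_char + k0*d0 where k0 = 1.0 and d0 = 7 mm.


d_char = 0.76 * 240 = 182.4 mm
d_ef = 182.4 + 1.0*7 = 189.4 mm

189.4 mm


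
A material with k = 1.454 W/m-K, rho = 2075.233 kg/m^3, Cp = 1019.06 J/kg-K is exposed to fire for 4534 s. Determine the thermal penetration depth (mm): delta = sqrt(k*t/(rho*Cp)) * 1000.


alpha = 1.454 / (2075.233 * 1019.06) = 6.8754e-07 m^2/s
alpha * t = 0.0031173
delta = sqrt(0.0031173) * 1000 = 55.833 mm

55.833 mm


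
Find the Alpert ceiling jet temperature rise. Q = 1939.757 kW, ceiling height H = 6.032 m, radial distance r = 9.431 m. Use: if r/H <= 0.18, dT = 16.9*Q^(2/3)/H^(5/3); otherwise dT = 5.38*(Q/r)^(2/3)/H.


r/H = 9.431 / 6.032 = 1.5635
r/H > 0.18, so dT = 5.38*(Q/r)^(2/3)/H
Q/r = 205.68
(Q/r)^(2/3) = 34.844
dT = 5.38 * 34.844 / 6.032 = 31.078 K

31.078 K


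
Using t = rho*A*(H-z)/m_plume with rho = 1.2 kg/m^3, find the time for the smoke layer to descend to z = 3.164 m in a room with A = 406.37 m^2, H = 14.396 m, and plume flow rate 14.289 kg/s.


H - z = 11.232 m
t = 1.2 * 406.37 * 11.232 / 14.289 = 383.32 s

383.32 s


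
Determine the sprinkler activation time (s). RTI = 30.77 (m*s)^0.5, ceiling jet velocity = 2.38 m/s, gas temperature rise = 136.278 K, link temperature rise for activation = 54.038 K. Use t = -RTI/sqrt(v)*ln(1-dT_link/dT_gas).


dT_link/dT_gas = 0.39653
ln(1 - 0.39653) = -0.50506
t = -30.77 / sqrt(2.38) * -0.50506 = 10.073 s

10.073 s


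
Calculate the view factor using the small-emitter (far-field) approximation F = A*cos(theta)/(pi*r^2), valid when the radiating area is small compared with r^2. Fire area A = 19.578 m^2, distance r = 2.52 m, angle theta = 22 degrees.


cos(22 deg) = 0.92718
pi*r^2 = 19.950
F = 19.578 * 0.92718 / 19.950 = 0.90988

0.90988


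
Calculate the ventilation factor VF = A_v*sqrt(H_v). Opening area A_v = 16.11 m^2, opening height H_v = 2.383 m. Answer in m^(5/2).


sqrt(H_v) = 1.5437
VF = 16.11 * 1.5437 = 24.869 m^(5/2)

24.869 m^(5/2)


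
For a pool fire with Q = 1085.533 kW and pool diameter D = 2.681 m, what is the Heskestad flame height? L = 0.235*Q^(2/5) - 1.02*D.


Q^(2/5) = 16.378
0.235 * Q^(2/5) = 3.8488
1.02 * D = 2.7346
L = 1.1142 m

1.1142 m


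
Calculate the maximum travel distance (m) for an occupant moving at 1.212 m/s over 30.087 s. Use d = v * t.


d = 1.212 * 30.087 = 36.465 m

36.465 m


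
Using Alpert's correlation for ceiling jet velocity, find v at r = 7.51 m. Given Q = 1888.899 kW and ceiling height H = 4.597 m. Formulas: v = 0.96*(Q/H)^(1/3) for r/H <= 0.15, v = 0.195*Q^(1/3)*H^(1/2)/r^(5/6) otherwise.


r/H = 7.51 / 4.597 = 1.6337
r/H > 0.15, so v = 0.195*Q^(1/3)*H^(1/2)/r^(5/6)
Q^(1/3) = 12.361
H^(1/2) = 2.1441
r^(5/6) = 5.3666
v = 0.195 * 12.361 * 2.1441 / 5.3666 = 0.96303 m/s

0.96303 m/s


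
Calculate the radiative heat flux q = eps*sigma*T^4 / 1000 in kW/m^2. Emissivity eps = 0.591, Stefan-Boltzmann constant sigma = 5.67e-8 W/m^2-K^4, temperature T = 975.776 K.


T^4 = 9.0657e+11
q = 0.591 * 5.67e-8 * 9.0657e+11 / 1000 = 30.379 kW/m^2

30.379 kW/m^2


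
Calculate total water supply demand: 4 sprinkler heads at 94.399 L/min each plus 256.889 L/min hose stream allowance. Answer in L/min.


Sprinkler demand = 4 * 94.399 = 377.596 L/min
Total = 377.596 + 256.889 = 634.485 L/min

634.485 L/min


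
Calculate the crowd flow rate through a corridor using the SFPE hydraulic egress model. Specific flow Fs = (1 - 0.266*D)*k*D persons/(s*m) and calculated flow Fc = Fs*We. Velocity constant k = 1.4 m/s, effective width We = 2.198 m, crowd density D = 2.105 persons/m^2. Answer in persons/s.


1 - 0.266*D = 1 - 0.266*2.105 = 0.44007
Fs = 0.44007 * 1.4 * 2.105 = 1.2969 persons/(s*m)
Fc = 1.2969 * 2.198 = 2.8506 persons/s

2.8506 persons/s


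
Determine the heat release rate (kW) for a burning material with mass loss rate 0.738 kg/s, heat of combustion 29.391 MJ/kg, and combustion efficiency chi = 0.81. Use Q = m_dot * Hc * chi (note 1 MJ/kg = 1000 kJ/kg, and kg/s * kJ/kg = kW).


Hc = 29.391 MJ/kg = 29.391 * 1000 kJ/kg = 29391 kJ/kg
Q = 0.738 kg/s * 29391 kJ/kg * 0.81 = 17569 kW

17569 kW


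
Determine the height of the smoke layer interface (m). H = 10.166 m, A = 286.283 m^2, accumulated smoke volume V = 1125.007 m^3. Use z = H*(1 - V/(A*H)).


V/(A*H) = 0.38655
1 - 0.38655 = 0.61345
z = 10.166 * 0.61345 = 6.2363 m

6.2363 m


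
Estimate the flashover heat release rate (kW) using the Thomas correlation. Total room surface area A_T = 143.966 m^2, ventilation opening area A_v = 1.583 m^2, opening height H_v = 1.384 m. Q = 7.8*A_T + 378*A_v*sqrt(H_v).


7.8*A_T = 1122.9
sqrt(H_v) = 1.1764
378*A_v*sqrt(H_v) = 703.95
Q = 1122.9 + 703.95 = 1826.9 kW

1826.9 kW


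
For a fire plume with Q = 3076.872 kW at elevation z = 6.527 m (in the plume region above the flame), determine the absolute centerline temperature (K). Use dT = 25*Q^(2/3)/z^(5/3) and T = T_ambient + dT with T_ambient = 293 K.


Q^(2/3) = 211.55
z^(5/3) = 22.796
dT = 25 * 211.55 / 22.796 = 232.00 K
T = 293 + 232.00 = 525.00 K

525.00 K


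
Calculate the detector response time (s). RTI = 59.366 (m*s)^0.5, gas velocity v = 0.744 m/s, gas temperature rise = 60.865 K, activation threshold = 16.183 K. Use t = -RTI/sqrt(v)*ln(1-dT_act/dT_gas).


dT_act/dT_gas = 0.26588
ln(1 - 0.26588) = -0.30909
t = -59.366 / sqrt(0.744) * -0.30909 = 21.273 s

21.273 s


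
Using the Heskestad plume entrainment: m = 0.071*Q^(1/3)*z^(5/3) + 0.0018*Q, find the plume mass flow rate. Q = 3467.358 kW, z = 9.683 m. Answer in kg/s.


Q^(1/3) = 15.136
z^(5/3) = 43.990
First term = 0.071 * 15.136 * 43.990 = 47.272
Second term = 0.0018 * 3467.358 = 6.2412
m = 53.514 kg/s

53.514 kg/s


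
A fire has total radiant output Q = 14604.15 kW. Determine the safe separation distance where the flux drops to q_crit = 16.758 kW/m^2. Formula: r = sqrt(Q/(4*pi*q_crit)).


4*pi*q_crit = 210.59
Q/(4*pi*q_crit) = 69.350
r = sqrt(69.350) = 8.3276 m

8.3276 m


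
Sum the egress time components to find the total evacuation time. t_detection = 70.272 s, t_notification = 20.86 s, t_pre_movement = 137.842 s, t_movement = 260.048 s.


Total = 70.272 + 20.86 + 137.842 + 260.048 = 489.022 s

489.022 s


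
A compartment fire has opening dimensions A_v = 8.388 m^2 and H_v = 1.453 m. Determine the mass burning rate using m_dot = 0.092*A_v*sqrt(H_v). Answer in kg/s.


sqrt(H_v) = 1.2054
m_dot = 0.092 * 8.388 * 1.2054 = 0.93021 kg/s

0.93021 kg/s


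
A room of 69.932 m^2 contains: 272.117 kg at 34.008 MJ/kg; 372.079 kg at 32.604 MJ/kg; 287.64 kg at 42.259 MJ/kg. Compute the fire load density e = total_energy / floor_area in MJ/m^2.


Total energy = 272.117*34.008 + 372.079*32.604 + 287.64*42.259
= 9254.155 + 12131.26 + 12155.38
= 33540.80 MJ
e = 33540.80 / 69.932 = 479.62 MJ/m^2

479.62 MJ/m^2


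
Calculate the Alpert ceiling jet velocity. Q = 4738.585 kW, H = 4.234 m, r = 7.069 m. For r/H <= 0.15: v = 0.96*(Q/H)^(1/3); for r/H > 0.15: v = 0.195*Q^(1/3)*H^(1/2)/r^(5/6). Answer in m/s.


r/H = 7.069 / 4.234 = 1.6696
r/H > 0.15, so v = 0.195*Q^(1/3)*H^(1/2)/r^(5/6)
Q^(1/3) = 16.796
H^(1/2) = 2.0577
r^(5/6) = 5.1027
v = 0.195 * 16.796 * 2.0577 / 5.1027 = 1.3208 m/s

1.3208 m/s


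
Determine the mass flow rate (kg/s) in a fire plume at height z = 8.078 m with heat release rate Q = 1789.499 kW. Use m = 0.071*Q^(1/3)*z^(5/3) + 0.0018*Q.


Q^(1/3) = 12.141
z^(5/3) = 32.522
First term = 0.071 * 12.141 * 32.522 = 28.033
Second term = 0.0018 * 1789.499 = 3.2211
m = 31.254 kg/s

31.254 kg/s


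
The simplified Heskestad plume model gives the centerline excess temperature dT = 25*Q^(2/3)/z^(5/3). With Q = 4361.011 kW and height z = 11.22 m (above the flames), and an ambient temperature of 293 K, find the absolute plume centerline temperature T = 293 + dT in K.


Q^(2/3) = 266.93
z^(5/3) = 56.233
dT = 25 * 266.93 / 56.233 = 118.67 K
T = 293 + 118.67 = 411.67 K

411.67 K


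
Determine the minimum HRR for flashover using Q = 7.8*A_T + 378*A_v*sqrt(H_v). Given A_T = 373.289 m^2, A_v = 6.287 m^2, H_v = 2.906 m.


7.8*A_T = 2911.7
sqrt(H_v) = 1.7047
378*A_v*sqrt(H_v) = 4051.2
Q = 2911.7 + 4051.2 = 6962.8 kW

6962.8 kW


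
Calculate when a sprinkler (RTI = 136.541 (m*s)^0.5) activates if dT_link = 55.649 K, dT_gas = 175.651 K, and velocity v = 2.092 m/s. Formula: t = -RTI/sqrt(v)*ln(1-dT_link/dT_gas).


dT_link/dT_gas = 0.31682
ln(1 - 0.31682) = -0.38099
t = -136.541 / sqrt(2.092) * -0.38099 = 35.966 s

35.966 s


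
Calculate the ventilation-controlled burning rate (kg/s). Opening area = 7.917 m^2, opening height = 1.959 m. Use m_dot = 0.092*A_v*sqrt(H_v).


sqrt(H_v) = 1.3996
m_dot = 0.092 * 7.917 * 1.3996 = 1.0194 kg/s

1.0194 kg/s


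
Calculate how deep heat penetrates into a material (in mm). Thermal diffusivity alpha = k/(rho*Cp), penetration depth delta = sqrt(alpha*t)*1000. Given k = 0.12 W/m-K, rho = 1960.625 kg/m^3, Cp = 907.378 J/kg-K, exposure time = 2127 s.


alpha = 0.12 / (1960.625 * 907.378) = 6.7453e-08 m^2/s
alpha * t = 0.00014347
delta = sqrt(0.00014347) * 1000 = 11.978 mm

11.978 mm


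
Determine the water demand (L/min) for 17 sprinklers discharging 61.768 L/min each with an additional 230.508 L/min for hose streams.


Sprinkler demand = 17 * 61.768 = 1050.056 L/min
Total = 1050.056 + 230.508 = 1280.564 L/min

1280.564 L/min


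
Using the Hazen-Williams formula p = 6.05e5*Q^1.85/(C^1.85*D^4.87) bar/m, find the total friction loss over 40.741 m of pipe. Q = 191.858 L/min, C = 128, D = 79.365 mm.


Q^1.85 = 16731
C^1.85 = 7913.0
D^4.87 = 1.7832e+09
p/m = 0.00071736 bar/m
p_total = 0.00071736 * 40.741 = 0.029226 bar

0.029226 bar


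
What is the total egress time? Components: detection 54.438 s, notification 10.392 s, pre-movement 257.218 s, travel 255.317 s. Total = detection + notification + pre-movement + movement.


Total = 54.438 + 10.392 + 257.218 + 255.317 = 577.365 s

577.365 s


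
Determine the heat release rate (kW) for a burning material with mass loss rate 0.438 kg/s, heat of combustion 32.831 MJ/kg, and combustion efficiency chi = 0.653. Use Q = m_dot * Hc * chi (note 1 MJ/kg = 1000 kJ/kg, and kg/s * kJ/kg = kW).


Hc = 32.831 MJ/kg = 32.831 * 1000 kJ/kg = 32831 kJ/kg
Q = 0.438 kg/s * 32831 kJ/kg * 0.653 = 9390.1 kW

9390.1 kW


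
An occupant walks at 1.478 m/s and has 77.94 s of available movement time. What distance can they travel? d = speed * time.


d = 1.478 * 77.94 = 115.20 m

115.20 m


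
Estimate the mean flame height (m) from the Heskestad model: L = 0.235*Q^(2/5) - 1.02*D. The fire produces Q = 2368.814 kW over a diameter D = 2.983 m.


Q^(2/5) = 22.378
0.235 * Q^(2/5) = 5.2587
1.02 * D = 3.0427
L = 2.2161 m

2.2161 m


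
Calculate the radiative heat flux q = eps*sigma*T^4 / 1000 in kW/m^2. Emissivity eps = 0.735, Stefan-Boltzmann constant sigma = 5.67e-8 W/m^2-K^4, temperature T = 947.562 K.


T^4 = 8.0618e+11
q = 0.735 * 5.67e-8 * 8.0618e+11 / 1000 = 33.597 kW/m^2

33.597 kW/m^2


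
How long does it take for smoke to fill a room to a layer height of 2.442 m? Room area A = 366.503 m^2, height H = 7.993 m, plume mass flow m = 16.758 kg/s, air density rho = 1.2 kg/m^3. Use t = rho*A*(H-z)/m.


H - z = 5.551 m
t = 1.2 * 366.503 * 5.551 / 16.758 = 145.68 s

145.68 s


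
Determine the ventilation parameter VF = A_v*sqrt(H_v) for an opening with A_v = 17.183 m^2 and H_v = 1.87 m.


sqrt(H_v) = 1.3675
VF = 17.183 * 1.3675 = 23.497 m^(5/2)

23.497 m^(5/2)


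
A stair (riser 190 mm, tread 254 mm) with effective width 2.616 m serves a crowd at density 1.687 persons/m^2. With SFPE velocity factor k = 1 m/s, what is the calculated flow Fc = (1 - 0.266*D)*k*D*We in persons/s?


1 - 0.266*D = 1 - 0.266*1.687 = 0.55126
Fs = 0.55126 * 1 * 1.687 = 0.92997 persons/(s*m)
Fc = 0.92997 * 2.616 = 2.4328 persons/s

2.4328 persons/s


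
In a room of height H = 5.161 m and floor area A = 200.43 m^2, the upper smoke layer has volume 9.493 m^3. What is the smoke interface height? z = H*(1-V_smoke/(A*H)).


V/(A*H) = 0.0091771
1 - 0.0091771 = 0.99082
z = 5.161 * 0.99082 = 5.1136 m

5.1136 m


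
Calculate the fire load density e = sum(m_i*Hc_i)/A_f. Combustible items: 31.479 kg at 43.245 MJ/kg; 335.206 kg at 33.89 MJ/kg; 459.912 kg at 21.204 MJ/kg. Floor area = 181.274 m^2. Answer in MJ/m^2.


Total energy = 31.479*43.245 + 335.206*33.89 + 459.912*21.204
= 1361.309 + 11360.13 + 9751.974
= 22473.41 MJ
e = 22473.41 / 181.274 = 123.97 MJ/m^2

123.97 MJ/m^2


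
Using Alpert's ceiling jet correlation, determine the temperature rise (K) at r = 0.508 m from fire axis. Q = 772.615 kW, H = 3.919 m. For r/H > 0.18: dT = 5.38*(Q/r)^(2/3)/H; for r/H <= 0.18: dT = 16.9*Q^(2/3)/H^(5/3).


r/H = 0.508 / 3.919 = 0.12962
r/H <= 0.18, so dT = 16.9*Q^(2/3)/H^(5/3)
Q^(2/3) = 84.199
H^(5/3) = 9.7415
dT = 16.9 * 84.199 / 9.7415 = 146.07 K

146.07 K


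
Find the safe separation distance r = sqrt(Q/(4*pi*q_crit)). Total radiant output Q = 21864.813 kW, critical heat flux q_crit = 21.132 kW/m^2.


4*pi*q_crit = 265.55
Q/(4*pi*q_crit) = 82.337
r = sqrt(82.337) = 9.0740 m

9.0740 m


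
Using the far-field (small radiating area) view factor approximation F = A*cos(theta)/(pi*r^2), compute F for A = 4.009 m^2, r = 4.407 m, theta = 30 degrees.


cos(30 deg) = 0.86603
pi*r^2 = 61.015
F = 4.009 * 0.86603 / 61.015 = 0.056902

0.056902


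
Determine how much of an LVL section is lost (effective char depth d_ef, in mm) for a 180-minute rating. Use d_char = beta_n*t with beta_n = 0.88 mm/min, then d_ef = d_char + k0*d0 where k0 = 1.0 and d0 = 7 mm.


d_char = 0.88 * 180 = 158.4 mm
d_ef = 158.4 + 1.0*7 = 165.4 mm

165.4 mm


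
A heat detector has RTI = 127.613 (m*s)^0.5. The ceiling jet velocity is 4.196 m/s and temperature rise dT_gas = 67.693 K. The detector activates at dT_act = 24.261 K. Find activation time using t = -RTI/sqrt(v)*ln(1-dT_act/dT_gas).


dT_act/dT_gas = 0.35840
ln(1 - 0.35840) = -0.44379
t = -127.613 / sqrt(4.196) * -0.44379 = 27.647 s

27.647 s


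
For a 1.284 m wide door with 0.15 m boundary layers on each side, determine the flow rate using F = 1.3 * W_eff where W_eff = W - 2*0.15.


W_eff = 1.284 - 0.30 = 0.984 m
F = 1.3 * 0.984 = 1.2792 persons/s

1.2792 persons/s


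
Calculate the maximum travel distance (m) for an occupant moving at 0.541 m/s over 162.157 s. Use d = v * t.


d = 0.541 * 162.157 = 87.727 m

87.727 m


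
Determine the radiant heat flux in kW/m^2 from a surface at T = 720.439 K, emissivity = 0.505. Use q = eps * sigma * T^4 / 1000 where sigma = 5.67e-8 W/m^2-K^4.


T^4 = 2.6939e+11
q = 0.505 * 5.67e-8 * 2.6939e+11 / 1000 = 7.7137 kW/m^2

7.7137 kW/m^2


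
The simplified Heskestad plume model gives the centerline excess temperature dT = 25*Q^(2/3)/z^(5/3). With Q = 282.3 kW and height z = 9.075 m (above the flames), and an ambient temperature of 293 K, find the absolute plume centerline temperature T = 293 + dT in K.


Q^(2/3) = 43.034
z^(5/3) = 39.483
dT = 25 * 43.034 / 39.483 = 27.248 K
T = 293 + 27.248 = 320.25 K

320.25 K


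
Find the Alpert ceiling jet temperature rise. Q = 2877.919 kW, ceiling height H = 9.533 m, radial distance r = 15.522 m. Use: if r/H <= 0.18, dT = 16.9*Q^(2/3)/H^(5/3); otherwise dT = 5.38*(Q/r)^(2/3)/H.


r/H = 15.522 / 9.533 = 1.6282
r/H > 0.18, so dT = 5.38*(Q/r)^(2/3)/H
Q/r = 185.41
(Q/r)^(2/3) = 32.515
dT = 5.38 * 32.515 / 9.533 = 18.350 K

18.350 K


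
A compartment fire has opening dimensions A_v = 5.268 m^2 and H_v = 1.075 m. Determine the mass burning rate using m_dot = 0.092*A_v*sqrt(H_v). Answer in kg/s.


sqrt(H_v) = 1.0368
m_dot = 0.092 * 5.268 * 1.0368 = 0.50250 kg/s

0.50250 kg/s


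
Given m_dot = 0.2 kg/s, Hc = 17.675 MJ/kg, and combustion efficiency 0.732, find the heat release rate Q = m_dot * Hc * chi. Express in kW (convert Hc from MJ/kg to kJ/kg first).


Hc = 17.675 MJ/kg = 17.675 * 1000 kJ/kg = 17675 kJ/kg
Q = 0.2 kg/s * 17675 kJ/kg * 0.732 = 2587.62 kW

2587.62 kW


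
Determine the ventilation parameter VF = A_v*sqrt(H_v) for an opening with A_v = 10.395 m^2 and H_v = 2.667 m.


sqrt(H_v) = 1.6331
VF = 10.395 * 1.6331 = 16.976 m^(5/2)

16.976 m^(5/2)


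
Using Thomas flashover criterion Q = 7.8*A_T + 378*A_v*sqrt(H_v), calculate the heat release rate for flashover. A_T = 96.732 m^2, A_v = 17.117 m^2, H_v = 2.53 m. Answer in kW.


7.8*A_T = 754.51
sqrt(H_v) = 1.5906
378*A_v*sqrt(H_v) = 10292
Q = 754.51 + 10292 = 11046 kW

11046 kW


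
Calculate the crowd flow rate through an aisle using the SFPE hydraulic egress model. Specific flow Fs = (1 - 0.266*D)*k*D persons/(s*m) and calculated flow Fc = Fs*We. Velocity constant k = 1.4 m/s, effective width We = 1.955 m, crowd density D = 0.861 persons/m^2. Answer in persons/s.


1 - 0.266*D = 1 - 0.266*0.861 = 0.77097
Fs = 0.77097 * 1.4 * 0.861 = 0.92933 persons/(s*m)
Fc = 0.92933 * 1.955 = 1.8168 persons/s

1.8168 persons/s


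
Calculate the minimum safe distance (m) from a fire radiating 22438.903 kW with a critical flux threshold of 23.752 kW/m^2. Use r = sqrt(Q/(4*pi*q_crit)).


4*pi*q_crit = 298.48
Q/(4*pi*q_crit) = 75.178
r = sqrt(75.178) = 8.6705 m

8.6705 m


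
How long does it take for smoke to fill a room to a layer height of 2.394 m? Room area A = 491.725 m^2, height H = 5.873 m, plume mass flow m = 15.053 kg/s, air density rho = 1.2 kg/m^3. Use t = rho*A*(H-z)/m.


H - z = 3.479 m
t = 1.2 * 491.725 * 3.479 / 15.053 = 136.38 s

136.38 s


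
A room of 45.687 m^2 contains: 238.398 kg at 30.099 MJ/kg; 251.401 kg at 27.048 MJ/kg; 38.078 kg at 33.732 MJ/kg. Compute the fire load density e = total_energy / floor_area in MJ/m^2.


Total energy = 238.398*30.099 + 251.401*27.048 + 38.078*33.732
= 7175.541 + 6799.894 + 1284.447
= 15259.88 MJ
e = 15259.88 / 45.687 = 334.01 MJ/m^2

334.01 MJ/m^2


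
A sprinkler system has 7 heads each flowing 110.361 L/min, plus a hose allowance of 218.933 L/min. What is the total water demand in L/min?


Sprinkler demand = 7 * 110.361 = 772.527 L/min
Total = 772.527 + 218.933 = 991.46 L/min

991.46 L/min


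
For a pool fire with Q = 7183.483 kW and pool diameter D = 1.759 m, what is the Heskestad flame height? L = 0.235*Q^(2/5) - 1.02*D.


Q^(2/5) = 34.877
0.235 * Q^(2/5) = 8.1960
1.02 * D = 1.7942
L = 6.4018 m

6.4018 m


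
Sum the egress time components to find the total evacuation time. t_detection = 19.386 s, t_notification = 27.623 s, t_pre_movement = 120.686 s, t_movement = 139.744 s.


Total = 19.386 + 27.623 + 120.686 + 139.744 = 307.439 s

307.439 s


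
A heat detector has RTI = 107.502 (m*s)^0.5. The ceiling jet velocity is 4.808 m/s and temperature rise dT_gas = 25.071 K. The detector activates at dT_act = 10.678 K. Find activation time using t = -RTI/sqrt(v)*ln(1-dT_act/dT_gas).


dT_act/dT_gas = 0.42591
ln(1 - 0.42591) = -0.55497
t = -107.502 / sqrt(4.808) * -0.55497 = 27.208 s

27.208 s


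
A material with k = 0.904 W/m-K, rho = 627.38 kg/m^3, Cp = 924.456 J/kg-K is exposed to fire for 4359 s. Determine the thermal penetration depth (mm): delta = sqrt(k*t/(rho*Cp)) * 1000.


alpha = 0.904 / (627.38 * 924.456) = 1.5587e-06 m^2/s
alpha * t = 0.0067942
delta = sqrt(0.0067942) * 1000 = 82.427 mm

82.427 mm


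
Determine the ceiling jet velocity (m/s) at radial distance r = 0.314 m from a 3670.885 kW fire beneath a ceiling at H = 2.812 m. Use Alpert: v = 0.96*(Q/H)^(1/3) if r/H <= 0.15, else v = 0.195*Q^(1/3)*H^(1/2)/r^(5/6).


r/H = 0.314 / 2.812 = 0.11166
r/H <= 0.15, so v = 0.96*(Q/H)^(1/3)
Q/H = 1305.4
(Q/H)^(1/3) = 10.929
v = 0.96 * 10.929 = 10.492 m/s

10.492 m/s


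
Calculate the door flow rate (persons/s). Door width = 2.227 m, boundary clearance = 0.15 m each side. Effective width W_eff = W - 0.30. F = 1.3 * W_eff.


W_eff = 2.227 - 0.30 = 1.927 m
F = 1.3 * 1.927 = 2.5051 persons/s

2.5051 persons/s


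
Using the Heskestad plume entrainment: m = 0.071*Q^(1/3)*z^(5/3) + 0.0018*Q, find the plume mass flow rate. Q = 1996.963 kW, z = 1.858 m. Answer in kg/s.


Q^(1/3) = 12.593
z^(5/3) = 2.8081
First term = 0.071 * 12.593 * 2.8081 = 2.5107
Second term = 0.0018 * 1996.963 = 3.5945
m = 6.1052 kg/s

6.1052 kg/s


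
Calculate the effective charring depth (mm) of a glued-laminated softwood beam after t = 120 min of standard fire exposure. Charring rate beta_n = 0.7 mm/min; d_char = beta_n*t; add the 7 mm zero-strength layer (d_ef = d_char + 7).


d_char = 0.7 * 120 = 84 mm
d_ef = 84 + 1.0*7 = 91 mm

91 mm


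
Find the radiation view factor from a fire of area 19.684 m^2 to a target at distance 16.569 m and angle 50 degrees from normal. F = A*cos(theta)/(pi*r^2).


cos(50 deg) = 0.64279
pi*r^2 = 862.47
F = 19.684 * 0.64279 / 862.47 = 0.014670

0.014670


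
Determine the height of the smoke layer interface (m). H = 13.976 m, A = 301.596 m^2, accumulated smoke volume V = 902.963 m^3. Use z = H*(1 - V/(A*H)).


V/(A*H) = 0.21422
1 - 0.21422 = 0.78578
z = 13.976 * 0.78578 = 10.982 m

10.982 m


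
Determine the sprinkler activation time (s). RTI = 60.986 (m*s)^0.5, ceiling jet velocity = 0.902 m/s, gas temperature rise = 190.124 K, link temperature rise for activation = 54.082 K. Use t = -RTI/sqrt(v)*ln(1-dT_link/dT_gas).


dT_link/dT_gas = 0.28446
ln(1 - 0.28446) = -0.33471
t = -60.986 / sqrt(0.902) * -0.33471 = 21.493 s

21.493 s


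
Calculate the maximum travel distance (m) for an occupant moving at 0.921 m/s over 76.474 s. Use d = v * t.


d = 0.921 * 76.474 = 70.433 m

70.433 m


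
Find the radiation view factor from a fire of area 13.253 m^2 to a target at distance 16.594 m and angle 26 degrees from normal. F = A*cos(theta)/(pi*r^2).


cos(26 deg) = 0.89879
pi*r^2 = 865.07
F = 13.253 * 0.89879 / 865.07 = 0.013770

0.013770


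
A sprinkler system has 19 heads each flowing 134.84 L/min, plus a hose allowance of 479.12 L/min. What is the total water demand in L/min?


Sprinkler demand = 19 * 134.84 = 2561.96 L/min
Total = 2561.96 + 479.12 = 3041.08 L/min

3041.08 L/min


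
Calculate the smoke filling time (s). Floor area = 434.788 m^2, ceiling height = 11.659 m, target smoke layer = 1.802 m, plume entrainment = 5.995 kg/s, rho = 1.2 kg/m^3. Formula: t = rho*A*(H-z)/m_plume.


H - z = 9.857 m
t = 1.2 * 434.788 * 9.857 / 5.995 = 857.86 s

857.86 s


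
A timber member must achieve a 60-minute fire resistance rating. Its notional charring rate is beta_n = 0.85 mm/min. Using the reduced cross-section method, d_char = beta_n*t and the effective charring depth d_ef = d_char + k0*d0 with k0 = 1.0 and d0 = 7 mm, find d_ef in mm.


d_char = 0.85 * 60 = 51 mm
d_ef = 51 + 1.0*7 = 58 mm

58 mm


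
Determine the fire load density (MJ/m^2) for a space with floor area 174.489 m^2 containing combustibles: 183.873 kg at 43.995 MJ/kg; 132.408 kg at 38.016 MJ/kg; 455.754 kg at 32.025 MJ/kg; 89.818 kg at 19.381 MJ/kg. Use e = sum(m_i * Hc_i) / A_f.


Total energy = 183.873*43.995 + 132.408*38.016 + 455.754*32.025 + 89.818*19.381
= 8089.493 + 5033.623 + 14595.52 + 1740.763
= 29459.40 MJ
e = 29459.40 / 174.489 = 168.83 MJ/m^2

168.83 MJ/m^2


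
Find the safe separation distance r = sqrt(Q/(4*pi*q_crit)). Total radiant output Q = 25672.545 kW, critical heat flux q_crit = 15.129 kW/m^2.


4*pi*q_crit = 190.12
Q/(4*pi*q_crit) = 135.04
r = sqrt(135.04) = 11.620 m

11.620 m


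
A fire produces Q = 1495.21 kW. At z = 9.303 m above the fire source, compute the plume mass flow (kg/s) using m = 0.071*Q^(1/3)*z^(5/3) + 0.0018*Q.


Q^(1/3) = 11.435
z^(5/3) = 41.150
First term = 0.071 * 11.435 * 41.150 = 33.409
Second term = 0.0018 * 1495.21 = 2.6914
m = 36.100 kg/s

36.100 kg/s


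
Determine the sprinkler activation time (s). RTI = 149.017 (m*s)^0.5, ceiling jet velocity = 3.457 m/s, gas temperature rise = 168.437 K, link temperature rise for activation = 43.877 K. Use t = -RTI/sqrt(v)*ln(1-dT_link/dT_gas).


dT_link/dT_gas = 0.26050
ln(1 - 0.26050) = -0.30177
t = -149.017 / sqrt(3.457) * -0.30177 = 24.186 s

24.186 s


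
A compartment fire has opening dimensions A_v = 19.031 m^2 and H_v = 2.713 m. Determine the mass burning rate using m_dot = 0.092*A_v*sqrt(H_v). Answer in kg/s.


sqrt(H_v) = 1.6471
m_dot = 0.092 * 19.031 * 1.6471 = 2.8839 kg/s

2.8839 kg/s


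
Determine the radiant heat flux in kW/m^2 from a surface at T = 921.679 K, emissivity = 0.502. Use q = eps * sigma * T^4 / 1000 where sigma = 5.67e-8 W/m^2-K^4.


T^4 = 7.2164e+11
q = 0.502 * 5.67e-8 * 7.2164e+11 / 1000 = 20.540 kW/m^2

20.540 kW/m^2


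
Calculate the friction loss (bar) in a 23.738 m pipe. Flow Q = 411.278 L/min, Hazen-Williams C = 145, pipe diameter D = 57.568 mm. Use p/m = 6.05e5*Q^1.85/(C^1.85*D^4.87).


Q^1.85 = 68573
C^1.85 = 9966.2
D^4.87 = 3.7332e+08
p/m = 0.011150 bar/m
p_total = 0.011150 * 23.738 = 0.26469 bar

0.26469 bar


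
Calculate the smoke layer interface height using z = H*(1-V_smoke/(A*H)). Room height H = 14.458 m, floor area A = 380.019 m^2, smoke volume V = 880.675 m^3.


V/(A*H) = 0.16029
1 - 0.16029 = 0.83971
z = 14.458 * 0.83971 = 12.141 m

12.141 m


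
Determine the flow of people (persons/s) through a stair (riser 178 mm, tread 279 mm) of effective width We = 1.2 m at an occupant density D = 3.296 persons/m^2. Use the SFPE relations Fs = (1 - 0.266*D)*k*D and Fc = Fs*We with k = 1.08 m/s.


1 - 0.266*D = 1 - 0.266*3.296 = 0.12326
Fs = 0.12326 * 1.08 * 3.296 = 0.43878 persons/(s*m)
Fc = 0.43878 * 1.2 = 0.52654 persons/s

0.52654 persons/s


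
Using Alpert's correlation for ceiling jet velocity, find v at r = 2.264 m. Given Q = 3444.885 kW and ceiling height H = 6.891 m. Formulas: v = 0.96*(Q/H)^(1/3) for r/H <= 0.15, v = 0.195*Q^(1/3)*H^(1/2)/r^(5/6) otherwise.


r/H = 2.264 / 6.891 = 0.32854
r/H > 0.15, so v = 0.195*Q^(1/3)*H^(1/2)/r^(5/6)
Q^(1/3) = 15.103
H^(1/2) = 2.6251
r^(5/6) = 1.9757
v = 0.195 * 15.103 * 2.6251 / 1.9757 = 3.9129 m/s

3.9129 m/s


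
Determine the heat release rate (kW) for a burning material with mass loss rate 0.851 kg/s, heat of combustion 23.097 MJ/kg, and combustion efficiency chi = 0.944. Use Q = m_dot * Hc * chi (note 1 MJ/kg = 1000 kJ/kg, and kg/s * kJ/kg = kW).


Hc = 23.097 MJ/kg = 23.097 * 1000 kJ/kg = 23097 kJ/kg
Q = 0.851 kg/s * 23097 kJ/kg * 0.944 = 18555 kW

18555 kW


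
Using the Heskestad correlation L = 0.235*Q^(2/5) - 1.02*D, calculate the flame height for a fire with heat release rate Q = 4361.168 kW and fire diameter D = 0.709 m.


Q^(2/5) = 28.565
0.235 * Q^(2/5) = 6.7129
1.02 * D = 0.72318
L = 5.9897 m

5.9897 m


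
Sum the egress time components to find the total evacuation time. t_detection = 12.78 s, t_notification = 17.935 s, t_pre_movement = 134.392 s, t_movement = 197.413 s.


Total = 12.78 + 17.935 + 134.392 + 197.413 = 362.52 s

362.52 s


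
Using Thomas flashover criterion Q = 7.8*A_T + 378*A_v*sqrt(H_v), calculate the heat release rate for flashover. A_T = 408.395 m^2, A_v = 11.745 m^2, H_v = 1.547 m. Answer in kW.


7.8*A_T = 3185.481
sqrt(H_v) = 1.2438
378*A_v*sqrt(H_v) = 5521.9
Q = 3185.481 + 5521.9 = 8707.4 kW

8707.4 kW


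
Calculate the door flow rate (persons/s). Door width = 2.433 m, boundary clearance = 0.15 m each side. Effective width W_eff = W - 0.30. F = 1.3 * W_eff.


W_eff = 2.433 - 0.30 = 2.133 m
F = 1.3 * 2.133 = 2.7729 persons/s

2.7729 persons/s


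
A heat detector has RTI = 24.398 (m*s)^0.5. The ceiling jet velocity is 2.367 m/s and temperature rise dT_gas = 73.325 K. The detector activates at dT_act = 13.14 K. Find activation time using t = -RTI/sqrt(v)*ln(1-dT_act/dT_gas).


dT_act/dT_gas = 0.17920
ln(1 - 0.17920) = -0.19748
t = -24.398 / sqrt(2.367) * -0.19748 = 3.1317 s

3.1317 s


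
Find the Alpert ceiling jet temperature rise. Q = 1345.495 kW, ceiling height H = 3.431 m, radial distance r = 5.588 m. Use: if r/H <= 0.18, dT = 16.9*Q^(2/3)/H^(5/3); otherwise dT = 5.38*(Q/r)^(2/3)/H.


r/H = 5.588 / 3.431 = 1.6287
r/H > 0.18, so dT = 5.38*(Q/r)^(2/3)/H
Q/r = 240.78
(Q/r)^(2/3) = 38.704
dT = 5.38 * 38.704 / 3.431 = 60.689 K

60.689 K


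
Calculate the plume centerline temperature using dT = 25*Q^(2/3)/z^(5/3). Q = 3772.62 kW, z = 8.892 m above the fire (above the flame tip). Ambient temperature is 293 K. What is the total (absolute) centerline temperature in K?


Q^(2/3) = 242.34
z^(5/3) = 38.165
dT = 25 * 242.34 / 38.165 = 158.75 K
T = 293 + 158.75 = 451.75 K

451.75 K


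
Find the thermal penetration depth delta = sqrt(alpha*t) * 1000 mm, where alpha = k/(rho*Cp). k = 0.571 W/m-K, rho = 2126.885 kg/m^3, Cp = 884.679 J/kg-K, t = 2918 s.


alpha = 0.571 / (2126.885 * 884.679) = 3.0346e-07 m^2/s
alpha * t = 0.00088551
delta = sqrt(0.00088551) * 1000 = 29.757 mm

29.757 mm


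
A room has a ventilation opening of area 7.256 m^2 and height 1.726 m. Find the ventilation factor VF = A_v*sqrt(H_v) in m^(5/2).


sqrt(H_v) = 1.3138
VF = 7.256 * 1.3138 = 9.5327 m^(5/2)

9.5327 m^(5/2)


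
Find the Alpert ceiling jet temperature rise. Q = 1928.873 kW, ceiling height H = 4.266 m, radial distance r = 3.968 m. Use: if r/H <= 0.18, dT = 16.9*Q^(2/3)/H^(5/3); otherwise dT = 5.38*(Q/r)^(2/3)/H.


r/H = 3.968 / 4.266 = 0.93015
r/H > 0.18, so dT = 5.38*(Q/r)^(2/3)/H
Q/r = 486.11
(Q/r)^(2/3) = 61.824
dT = 5.38 * 61.824 / 4.266 = 77.968 K

77.968 K


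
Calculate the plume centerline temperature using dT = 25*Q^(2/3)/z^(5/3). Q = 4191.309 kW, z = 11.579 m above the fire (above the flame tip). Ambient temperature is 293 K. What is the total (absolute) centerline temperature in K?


Q^(2/3) = 259.96
z^(5/3) = 59.263
dT = 25 * 259.96 / 59.263 = 109.66 K
T = 293 + 109.66 = 402.66 K

402.66 K


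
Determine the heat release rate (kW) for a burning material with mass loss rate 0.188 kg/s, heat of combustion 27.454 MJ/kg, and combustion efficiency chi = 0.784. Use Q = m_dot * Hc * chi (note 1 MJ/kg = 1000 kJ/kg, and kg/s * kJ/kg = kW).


Hc = 27.454 MJ/kg = 27.454 * 1000 kJ/kg = 27454 kJ/kg
Q = 0.188 kg/s * 27454 kJ/kg * 0.784 = 4046.5 kW

4046.5 kW


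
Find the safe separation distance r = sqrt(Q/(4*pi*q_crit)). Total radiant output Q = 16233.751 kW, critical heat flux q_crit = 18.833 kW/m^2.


4*pi*q_crit = 236.66
Q/(4*pi*q_crit) = 68.595
r = sqrt(68.595) = 8.2822 m

8.2822 m


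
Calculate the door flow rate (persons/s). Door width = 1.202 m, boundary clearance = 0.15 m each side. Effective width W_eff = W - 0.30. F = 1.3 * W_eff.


W_eff = 1.202 - 0.30 = 0.902 m
F = 1.3 * 0.902 = 1.1726 persons/s

1.1726 persons/s


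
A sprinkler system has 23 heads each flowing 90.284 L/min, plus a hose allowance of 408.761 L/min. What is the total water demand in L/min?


Sprinkler demand = 23 * 90.284 = 2076.532 L/min
Total = 2076.532 + 408.761 = 2485.293 L/min

2485.293 L/min


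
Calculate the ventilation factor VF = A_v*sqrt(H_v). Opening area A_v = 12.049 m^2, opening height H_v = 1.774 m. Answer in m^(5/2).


sqrt(H_v) = 1.3319
VF = 12.049 * 1.3319 = 16.048 m^(5/2)

16.048 m^(5/2)


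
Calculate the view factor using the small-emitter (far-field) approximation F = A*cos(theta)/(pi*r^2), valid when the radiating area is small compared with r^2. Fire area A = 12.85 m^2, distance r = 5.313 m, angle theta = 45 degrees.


cos(45 deg) = 0.70711
pi*r^2 = 88.681
F = 12.85 * 0.70711 / 88.681 = 0.10246

0.10246


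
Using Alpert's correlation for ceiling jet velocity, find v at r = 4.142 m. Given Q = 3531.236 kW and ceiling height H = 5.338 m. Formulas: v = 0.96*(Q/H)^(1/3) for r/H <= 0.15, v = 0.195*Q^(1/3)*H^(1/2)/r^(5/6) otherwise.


r/H = 4.142 / 5.338 = 0.77595
r/H > 0.15, so v = 0.195*Q^(1/3)*H^(1/2)/r^(5/6)
Q^(1/3) = 15.228
H^(1/2) = 2.3104
r^(5/6) = 3.2684
v = 0.195 * 15.228 * 2.3104 / 3.2684 = 2.0991 m/s

2.0991 m/s


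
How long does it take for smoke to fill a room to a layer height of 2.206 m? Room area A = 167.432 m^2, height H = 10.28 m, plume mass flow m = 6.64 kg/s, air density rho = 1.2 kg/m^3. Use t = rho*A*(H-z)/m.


H - z = 8.074 m
t = 1.2 * 167.432 * 8.074 / 6.64 = 244.31 s

244.31 s


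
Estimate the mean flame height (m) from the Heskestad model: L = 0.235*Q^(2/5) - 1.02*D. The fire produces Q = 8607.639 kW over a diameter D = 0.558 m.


Q^(2/5) = 37.493
0.235 * Q^(2/5) = 8.8109
1.02 * D = 0.56916
L = 8.2418 m

8.2418 m


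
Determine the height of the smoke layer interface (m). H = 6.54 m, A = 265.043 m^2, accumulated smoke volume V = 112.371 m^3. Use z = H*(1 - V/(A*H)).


V/(A*H) = 0.064828
1 - 0.064828 = 0.93517
z = 6.54 * 0.93517 = 6.1160 m

6.1160 m


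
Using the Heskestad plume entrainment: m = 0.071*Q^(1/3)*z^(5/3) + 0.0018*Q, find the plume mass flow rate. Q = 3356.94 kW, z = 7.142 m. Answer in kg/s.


Q^(1/3) = 14.973
z^(5/3) = 26.487
First term = 0.071 * 14.973 * 26.487 = 28.158
Second term = 0.0018 * 3356.94 = 6.0425
m = 34.201 kg/s

34.201 kg/s


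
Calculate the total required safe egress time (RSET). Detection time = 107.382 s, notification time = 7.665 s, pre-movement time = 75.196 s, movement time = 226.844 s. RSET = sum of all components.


Total = 107.382 + 7.665 + 75.196 + 226.844 = 417.087 s

417.087 s


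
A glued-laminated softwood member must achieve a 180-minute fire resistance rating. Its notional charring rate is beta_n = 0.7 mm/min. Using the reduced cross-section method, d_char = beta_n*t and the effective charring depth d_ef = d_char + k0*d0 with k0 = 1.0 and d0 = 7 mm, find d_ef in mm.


d_char = 0.7 * 180 = 126 mm
d_ef = 126 + 1.0*7 = 133 mm

133 mm


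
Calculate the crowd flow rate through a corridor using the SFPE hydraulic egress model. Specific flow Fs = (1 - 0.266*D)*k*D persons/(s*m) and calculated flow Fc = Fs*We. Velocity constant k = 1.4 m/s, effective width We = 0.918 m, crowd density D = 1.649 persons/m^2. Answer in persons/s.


1 - 0.266*D = 1 - 0.266*1.649 = 0.56137
Fs = 0.56137 * 1.4 * 1.649 = 1.2960 persons/(s*m)
Fc = 1.2960 * 0.918 = 1.1897 persons/s

1.1897 persons/s


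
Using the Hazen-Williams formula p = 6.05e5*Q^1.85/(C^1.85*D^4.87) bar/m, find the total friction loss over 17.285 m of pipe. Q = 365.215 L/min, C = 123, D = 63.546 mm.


Q^1.85 = 55045
C^1.85 = 7350.6
D^4.87 = 6.0400e+08
p/m = 0.0075008 bar/m
p_total = 0.0075008 * 17.285 = 0.12965 bar

0.12965 bar


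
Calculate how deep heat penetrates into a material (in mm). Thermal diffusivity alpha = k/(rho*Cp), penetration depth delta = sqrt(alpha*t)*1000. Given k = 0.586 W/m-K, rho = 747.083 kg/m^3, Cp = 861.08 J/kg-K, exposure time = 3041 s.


alpha = 0.586 / (747.083 * 861.08) = 9.1093e-07 m^2/s
alpha * t = 0.0027701
delta = sqrt(0.0027701) * 1000 = 52.632 mm

52.632 mm


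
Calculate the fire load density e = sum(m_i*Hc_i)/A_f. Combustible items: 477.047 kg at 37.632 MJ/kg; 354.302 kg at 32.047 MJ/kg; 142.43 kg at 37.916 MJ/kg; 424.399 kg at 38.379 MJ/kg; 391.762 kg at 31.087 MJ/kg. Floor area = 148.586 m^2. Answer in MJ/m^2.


Total energy = 477.047*37.632 + 354.302*32.047 + 142.43*37.916 + 424.399*38.379 + 391.762*31.087
= 17952.23 + 11354.32 + 5400.376 + 16288.01 + 12178.71
= 63173.64 MJ
e = 63173.64 / 148.586 = 425.17 MJ/m^2

425.17 MJ/m^2


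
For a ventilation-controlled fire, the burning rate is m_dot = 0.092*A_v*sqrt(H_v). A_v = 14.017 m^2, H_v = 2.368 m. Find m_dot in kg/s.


sqrt(H_v) = 1.5388
m_dot = 0.092 * 14.017 * 1.5388 = 1.9844 kg/s

1.9844 kg/s


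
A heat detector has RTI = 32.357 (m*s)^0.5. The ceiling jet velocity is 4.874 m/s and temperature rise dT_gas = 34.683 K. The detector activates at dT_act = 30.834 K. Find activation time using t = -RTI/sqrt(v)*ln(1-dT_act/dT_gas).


dT_act/dT_gas = 0.88902
ln(1 - 0.88902) = -2.1984
t = -32.357 / sqrt(4.874) * -2.1984 = 32.221 s

32.221 s


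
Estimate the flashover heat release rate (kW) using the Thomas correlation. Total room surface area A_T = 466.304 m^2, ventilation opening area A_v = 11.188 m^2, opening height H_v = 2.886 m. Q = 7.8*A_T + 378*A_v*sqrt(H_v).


7.8*A_T = 3637.2
sqrt(H_v) = 1.6988
378*A_v*sqrt(H_v) = 7184.4
Q = 3637.2 + 7184.4 = 10822 kW

10822 kW


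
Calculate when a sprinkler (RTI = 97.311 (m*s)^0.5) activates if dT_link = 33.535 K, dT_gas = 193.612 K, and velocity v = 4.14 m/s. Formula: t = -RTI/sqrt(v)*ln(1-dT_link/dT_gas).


dT_link/dT_gas = 0.17321
ln(1 - 0.17321) = -0.19020
t = -97.311 / sqrt(4.14) * -0.19020 = 9.0965 s

9.0965 s


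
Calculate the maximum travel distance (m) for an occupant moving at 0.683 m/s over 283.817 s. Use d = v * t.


d = 0.683 * 283.817 = 193.85 m

193.85 m


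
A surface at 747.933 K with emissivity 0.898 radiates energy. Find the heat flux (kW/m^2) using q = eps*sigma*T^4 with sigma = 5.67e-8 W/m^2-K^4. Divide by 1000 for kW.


T^4 = 3.1293e+11
q = 0.898 * 5.67e-8 * 3.1293e+11 / 1000 = 15.933 kW/m^2

15.933 kW/m^2


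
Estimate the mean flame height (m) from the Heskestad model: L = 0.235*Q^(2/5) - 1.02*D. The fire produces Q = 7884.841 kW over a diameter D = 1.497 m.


Q^(2/5) = 36.201
0.235 * Q^(2/5) = 8.5072
1.02 * D = 1.5269
L = 6.9802 m

6.9802 m


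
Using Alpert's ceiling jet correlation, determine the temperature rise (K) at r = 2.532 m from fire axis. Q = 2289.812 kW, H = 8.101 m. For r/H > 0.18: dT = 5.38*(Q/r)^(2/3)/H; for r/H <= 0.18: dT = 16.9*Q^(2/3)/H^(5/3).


r/H = 2.532 / 8.101 = 0.31255
r/H > 0.18, so dT = 5.38*(Q/r)^(2/3)/H
Q/r = 904.35
(Q/r)^(2/3) = 93.517
dT = 5.38 * 93.517 / 8.101 = 62.106 K

62.106 K
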